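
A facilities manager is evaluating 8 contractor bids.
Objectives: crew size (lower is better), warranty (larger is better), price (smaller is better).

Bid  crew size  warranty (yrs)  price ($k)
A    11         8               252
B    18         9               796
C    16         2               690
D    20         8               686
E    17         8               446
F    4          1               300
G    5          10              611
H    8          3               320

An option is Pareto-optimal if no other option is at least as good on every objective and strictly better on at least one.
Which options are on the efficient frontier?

A, F, G, H

A: not dominated (best price).
B: dominated by G (crew size 5≤18, warranty 10≥9, price 611≤796).
C: dominated by A (crew size 11≤16, warranty 8≥2, price 252≤690).
D: dominated by A (crew size 11≤20, warranty 8≥8, price 252≤686).
E: dominated by A (crew size 11≤17, warranty 8≥8, price 252≤446).
F: not dominated (best crew size).
G: not dominated (best warranty).
H: not dominated.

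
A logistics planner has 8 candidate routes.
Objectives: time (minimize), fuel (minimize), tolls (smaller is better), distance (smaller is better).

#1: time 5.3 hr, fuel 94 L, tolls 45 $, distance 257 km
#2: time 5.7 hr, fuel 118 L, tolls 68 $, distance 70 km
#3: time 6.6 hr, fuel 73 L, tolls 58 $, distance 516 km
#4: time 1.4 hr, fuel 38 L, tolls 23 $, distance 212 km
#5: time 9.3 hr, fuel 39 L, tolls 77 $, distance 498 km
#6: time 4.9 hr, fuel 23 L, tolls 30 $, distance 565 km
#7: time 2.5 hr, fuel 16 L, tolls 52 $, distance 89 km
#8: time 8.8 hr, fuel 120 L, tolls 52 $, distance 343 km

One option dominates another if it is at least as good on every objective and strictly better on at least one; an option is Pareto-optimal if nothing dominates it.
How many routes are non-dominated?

4

#1: dominated by #4 (time 1.4≤5.3, fuel 38≤94, tolls 23≤45, distance 212≤257).
#2: not dominated (best distance).
#3: dominated by #4 (time 1.4≤6.6, fuel 38≤73, tolls 23≤58, distance 212≤516).
#4: not dominated (best time).
#5: dominated by #4 (time 1.4≤9.3, fuel 38≤39, tolls 23≤77, distance 212≤498).
#6: not dominated.
#7: not dominated (best fuel).
#8: dominated by #1 (time 5.3≤8.8, fuel 94≤120, tolls 45≤52, distance 257≤343).
Pareto-optimal: #2, #4, #6, #7 → 4.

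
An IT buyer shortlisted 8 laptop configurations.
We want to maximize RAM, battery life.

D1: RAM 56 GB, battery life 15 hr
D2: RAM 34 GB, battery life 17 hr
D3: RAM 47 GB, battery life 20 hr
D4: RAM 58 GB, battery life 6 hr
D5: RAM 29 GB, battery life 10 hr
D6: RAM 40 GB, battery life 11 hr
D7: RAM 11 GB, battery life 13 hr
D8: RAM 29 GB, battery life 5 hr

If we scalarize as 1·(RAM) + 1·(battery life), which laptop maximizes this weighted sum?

D1: 1·56 + 1·15 = 71
D2: 1·34 + 1·17 = 51
D3: 1·47 + 1·20 = 67
D4: 1·58 + 1·6 = 64
D5: 1·29 + 1·10 = 39
D6: 1·40 + 1·11 = 51
D7: 1·11 + 1·13 = 24
D8: 1·29 + 1·5 = 34
Highest: D1 at 71.

D1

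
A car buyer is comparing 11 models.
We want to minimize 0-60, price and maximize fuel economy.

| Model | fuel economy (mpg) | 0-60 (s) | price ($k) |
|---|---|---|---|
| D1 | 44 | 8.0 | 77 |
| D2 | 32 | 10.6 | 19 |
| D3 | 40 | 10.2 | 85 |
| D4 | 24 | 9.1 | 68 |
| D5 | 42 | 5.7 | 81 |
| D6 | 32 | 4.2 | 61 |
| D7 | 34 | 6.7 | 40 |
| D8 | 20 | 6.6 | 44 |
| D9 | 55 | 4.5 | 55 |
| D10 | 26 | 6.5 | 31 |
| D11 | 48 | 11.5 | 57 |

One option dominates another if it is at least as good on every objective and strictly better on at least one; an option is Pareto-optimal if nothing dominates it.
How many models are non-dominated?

5

D1: dominated by D9 (fuel economy 55≥44, 0-60 4.5≤8.0, price 55≤77).
D2: not dominated (best price).
D3: dominated by D1 (fuel economy 44≥40, 0-60 8.0≤10.2, price 77≤85).
D4: dominated by D6 (fuel economy 32≥24, 0-60 4.2≤9.1, price 61≤68).
D5: dominated by D9 (fuel economy 55≥42, 0-60 4.5≤5.7, price 55≤81).
D6: not dominated (best 0-60).
D7: not dominated.
D8: dominated by D10 (fuel economy 26≥20, 0-60 6.5≤6.6, price 31≤44).
D9: not dominated (best fuel economy).
D10: not dominated.
D11: dominated by D9 (fuel economy 55≥48, 0-60 4.5≤11.5, price 55≤57).
Pareto-optimal: D2, D6, D7, D9, D10 → 5.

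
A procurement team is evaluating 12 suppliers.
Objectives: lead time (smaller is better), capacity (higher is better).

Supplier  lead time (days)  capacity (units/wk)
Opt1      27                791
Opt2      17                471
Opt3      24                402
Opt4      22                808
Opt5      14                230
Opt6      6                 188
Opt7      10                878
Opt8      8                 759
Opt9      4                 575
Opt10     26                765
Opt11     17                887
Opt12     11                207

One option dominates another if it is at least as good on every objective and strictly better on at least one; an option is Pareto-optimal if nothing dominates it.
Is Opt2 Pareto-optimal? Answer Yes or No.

No

Opt7 vs Opt2: lead time 10≤17, capacity 878≥471 — Opt7 is at least as good on every objective and strictly better on at least one, so Opt7 dominates Opt2.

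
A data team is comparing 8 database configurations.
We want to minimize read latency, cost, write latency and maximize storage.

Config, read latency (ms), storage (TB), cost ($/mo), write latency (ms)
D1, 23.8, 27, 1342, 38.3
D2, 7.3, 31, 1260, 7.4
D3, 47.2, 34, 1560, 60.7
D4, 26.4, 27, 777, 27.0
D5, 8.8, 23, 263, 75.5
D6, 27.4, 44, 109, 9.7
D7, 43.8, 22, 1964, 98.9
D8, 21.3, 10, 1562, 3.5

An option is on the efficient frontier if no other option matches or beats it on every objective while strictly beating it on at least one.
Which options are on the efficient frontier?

D2, D4, D5, D6, D8

D1: dominated by D2 (read latency 7.3≤23.8, storage 31≥27, cost 1260≤1342, write latency 7.4≤38.3).
D2: not dominated (best read latency).
D3: dominated by D6 (read latency 27.4≤47.2, storage 44≥34, cost 109≤1560, write latency 9.7≤60.7).
D4: not dominated.
D5: not dominated.
D6: not dominated (best storage).
D7: dominated by D1 (read latency 23.8≤43.8, storage 27≥22, cost 1342≤1964, write latency 38.3≤98.9).
D8: not dominated (best write latency).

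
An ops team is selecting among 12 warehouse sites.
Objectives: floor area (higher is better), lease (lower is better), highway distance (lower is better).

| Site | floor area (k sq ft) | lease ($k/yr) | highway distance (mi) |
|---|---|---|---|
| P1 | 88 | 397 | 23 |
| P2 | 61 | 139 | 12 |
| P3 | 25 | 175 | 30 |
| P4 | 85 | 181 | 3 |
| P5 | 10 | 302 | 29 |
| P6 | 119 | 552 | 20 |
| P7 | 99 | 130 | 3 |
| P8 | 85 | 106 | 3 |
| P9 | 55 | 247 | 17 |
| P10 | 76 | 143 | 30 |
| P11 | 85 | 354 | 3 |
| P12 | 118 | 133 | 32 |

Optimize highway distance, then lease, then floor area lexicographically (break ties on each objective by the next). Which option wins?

First minimize highway distance: best is 3, kept {P4, P7, P8, P11}.
Then minimize lease: best is 106, kept {P8}.

P8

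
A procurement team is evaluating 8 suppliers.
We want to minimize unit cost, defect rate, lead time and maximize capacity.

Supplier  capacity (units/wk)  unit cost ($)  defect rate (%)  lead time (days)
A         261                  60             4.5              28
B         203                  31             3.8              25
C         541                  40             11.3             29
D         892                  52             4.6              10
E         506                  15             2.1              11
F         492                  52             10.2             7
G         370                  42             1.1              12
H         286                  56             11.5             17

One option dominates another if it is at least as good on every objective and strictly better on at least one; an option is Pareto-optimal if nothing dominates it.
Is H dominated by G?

Yes

G vs H: capacity 370≥286, unit cost 42≤56, defect rate 1.1≤11.5, lead time 12≤17 — G is at least as good on every objective with at least one strict improvement.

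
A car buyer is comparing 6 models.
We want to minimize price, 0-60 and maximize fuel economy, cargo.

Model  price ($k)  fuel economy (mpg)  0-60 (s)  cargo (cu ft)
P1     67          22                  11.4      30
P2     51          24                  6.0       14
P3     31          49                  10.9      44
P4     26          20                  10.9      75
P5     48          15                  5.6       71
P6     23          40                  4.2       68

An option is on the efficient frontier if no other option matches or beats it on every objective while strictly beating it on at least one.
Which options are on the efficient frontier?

P1: dominated by P3 (price 31≤67, fuel economy 49≥22, 0-60 10.9≤11.4, cargo 44≥30).
P2: dominated by P6 (price 23≤51, fuel economy 40≥24, 0-60 4.2≤6.0, cargo 68≥14).
P3: not dominated (best fuel economy).
P4: not dominated (best cargo).
P5: not dominated.
P6: not dominated (best price).

P3, P4, P5, P6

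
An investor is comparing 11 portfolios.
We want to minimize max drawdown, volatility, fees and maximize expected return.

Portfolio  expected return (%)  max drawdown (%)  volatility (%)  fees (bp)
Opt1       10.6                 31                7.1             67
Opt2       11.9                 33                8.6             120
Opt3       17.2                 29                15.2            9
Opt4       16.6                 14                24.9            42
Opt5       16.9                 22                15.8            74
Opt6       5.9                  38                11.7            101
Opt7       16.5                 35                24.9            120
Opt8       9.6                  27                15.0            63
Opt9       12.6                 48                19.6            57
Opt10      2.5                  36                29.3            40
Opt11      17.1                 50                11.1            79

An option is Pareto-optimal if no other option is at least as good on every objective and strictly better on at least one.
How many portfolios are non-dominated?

7

Opt1: not dominated (best volatility).
Opt2: not dominated.
Opt3: not dominated (best expected return).
Opt4: not dominated (best max drawdown).
Opt5: not dominated.
Opt6: dominated by Opt1 (expected return 10.6≥5.9, max drawdown 31≤38, volatility 7.1≤11.7, fees 67≤101).
Opt7: dominated by Opt3 (expected return 17.2≥16.5, max drawdown 29≤35, volatility 15.2≤24.9, fees 9≤120).
Opt8: not dominated.
Opt9: dominated by Opt3 (expected return 17.2≥12.6, max drawdown 29≤48, volatility 15.2≤19.6, fees 9≤57).
Opt10: dominated by Opt3 (expected return 17.2≥2.5, max drawdown 29≤36, volatility 15.2≤29.3, fees 9≤40).
Opt11: not dominated.
Pareto-optimal: Opt1, Opt2, Opt3, Opt4, Opt5, Opt8, Opt11 → 7.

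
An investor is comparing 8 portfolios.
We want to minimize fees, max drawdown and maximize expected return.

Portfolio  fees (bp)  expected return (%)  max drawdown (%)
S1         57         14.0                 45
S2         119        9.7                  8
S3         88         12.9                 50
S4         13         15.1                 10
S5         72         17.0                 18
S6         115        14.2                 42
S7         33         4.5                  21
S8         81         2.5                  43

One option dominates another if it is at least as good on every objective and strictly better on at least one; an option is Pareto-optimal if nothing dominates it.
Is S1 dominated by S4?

S4 vs S1: fees 13≤57, expected return 15.1≥14.0, max drawdown 10≤45 — S4 is at least as good on every objective with at least one strict improvement.

Yes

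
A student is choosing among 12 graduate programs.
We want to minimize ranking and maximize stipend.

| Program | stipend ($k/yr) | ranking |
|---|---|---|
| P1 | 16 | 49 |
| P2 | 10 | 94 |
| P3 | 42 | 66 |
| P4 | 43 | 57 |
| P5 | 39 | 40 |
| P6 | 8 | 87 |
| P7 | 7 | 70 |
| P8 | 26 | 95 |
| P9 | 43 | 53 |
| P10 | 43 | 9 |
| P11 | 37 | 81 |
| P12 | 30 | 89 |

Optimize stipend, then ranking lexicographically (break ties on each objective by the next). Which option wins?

First maximize stipend: best is 43, kept {P4, P9, P10}.
Then minimize ranking: best is 9, kept {P10}.

P10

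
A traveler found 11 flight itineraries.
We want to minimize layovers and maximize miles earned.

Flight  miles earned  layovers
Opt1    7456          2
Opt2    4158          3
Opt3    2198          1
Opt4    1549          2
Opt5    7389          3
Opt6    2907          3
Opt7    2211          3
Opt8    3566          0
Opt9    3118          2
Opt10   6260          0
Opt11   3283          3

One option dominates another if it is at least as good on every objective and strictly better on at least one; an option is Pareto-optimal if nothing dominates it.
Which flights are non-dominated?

Opt1: not dominated (best miles earned).
Opt2: dominated by Opt1 (miles earned 7456≥4158, layovers 2≤3).
Opt3: dominated by Opt8 (miles earned 3566≥2198, layovers 0≤1).
Opt4: dominated by Opt1 (miles earned 7456≥1549, layovers 2≤2).
Opt5: dominated by Opt1 (miles earned 7456≥7389, layovers 2≤3).
Opt6: dominated by Opt1 (miles earned 7456≥2907, layovers 2≤3).
Opt7: dominated by Opt1 (miles earned 7456≥2211, layovers 2≤3).
Opt8: dominated by Opt10 (miles earned 6260≥3566, layovers 0≤0).
Opt9: dominated by Opt1 (miles earned 7456≥3118, layovers 2≤2).
Opt10: not dominated.
Opt11: dominated by Opt1 (miles earned 7456≥3283, layovers 2≤3).

Opt1, Opt10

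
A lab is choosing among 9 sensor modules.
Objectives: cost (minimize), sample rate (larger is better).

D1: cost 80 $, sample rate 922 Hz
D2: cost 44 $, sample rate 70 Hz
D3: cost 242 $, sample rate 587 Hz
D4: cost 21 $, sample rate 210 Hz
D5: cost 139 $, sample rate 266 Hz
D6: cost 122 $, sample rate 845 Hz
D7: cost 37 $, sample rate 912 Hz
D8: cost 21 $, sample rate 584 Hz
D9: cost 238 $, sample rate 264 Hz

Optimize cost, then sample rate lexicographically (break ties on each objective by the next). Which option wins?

First minimize cost: best is 21, kept {D4, D8}.
Then maximize sample rate: best is 584, kept {D8}.

D8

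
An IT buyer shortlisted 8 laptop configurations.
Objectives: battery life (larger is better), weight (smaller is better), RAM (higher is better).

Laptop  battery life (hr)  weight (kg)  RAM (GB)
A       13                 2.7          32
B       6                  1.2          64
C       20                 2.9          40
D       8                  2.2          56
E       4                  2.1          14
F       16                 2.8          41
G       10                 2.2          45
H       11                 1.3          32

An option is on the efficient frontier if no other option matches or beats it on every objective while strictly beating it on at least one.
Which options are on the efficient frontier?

A: not dominated.
B: not dominated (best weight).
C: not dominated (best battery life).
D: not dominated.
E: dominated by B (battery life 6≥4, weight 1.2≤2.1, RAM 64≥14).
F: not dominated.
G: not dominated.
H: not dominated.

A, B, C, D, F, G, H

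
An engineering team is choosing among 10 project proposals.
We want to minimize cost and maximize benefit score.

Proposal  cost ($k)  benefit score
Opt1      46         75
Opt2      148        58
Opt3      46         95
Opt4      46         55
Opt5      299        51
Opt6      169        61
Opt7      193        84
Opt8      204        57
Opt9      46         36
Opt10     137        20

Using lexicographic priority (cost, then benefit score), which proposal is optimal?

Opt3

First minimize cost: best is 46, kept {Opt1, Opt3, Opt4, Opt9}.
Then maximize benefit score: best is 95, kept {Opt3}.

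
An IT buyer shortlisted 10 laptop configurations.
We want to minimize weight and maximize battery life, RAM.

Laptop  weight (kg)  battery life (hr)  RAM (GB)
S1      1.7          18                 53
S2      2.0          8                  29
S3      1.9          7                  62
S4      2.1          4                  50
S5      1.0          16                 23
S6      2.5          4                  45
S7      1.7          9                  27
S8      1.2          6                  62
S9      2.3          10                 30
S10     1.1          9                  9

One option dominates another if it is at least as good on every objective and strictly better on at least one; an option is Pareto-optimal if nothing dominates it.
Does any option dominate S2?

Yes

S1 vs S2: weight 1.7≤2.0, battery life 18≥8, RAM 53≥29 — S1 is at least as good on every objective and strictly better on at least one, so S1 dominates S2.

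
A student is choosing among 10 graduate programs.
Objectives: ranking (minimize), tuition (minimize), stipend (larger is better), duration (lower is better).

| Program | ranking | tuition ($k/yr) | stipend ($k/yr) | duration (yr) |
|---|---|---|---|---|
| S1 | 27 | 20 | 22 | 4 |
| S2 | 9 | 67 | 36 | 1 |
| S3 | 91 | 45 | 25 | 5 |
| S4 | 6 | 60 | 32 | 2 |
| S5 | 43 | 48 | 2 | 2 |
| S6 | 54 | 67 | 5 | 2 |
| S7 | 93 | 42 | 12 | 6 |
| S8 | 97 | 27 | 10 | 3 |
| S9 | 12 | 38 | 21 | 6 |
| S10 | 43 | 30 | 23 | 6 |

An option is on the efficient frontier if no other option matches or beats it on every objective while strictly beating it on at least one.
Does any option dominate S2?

No

S1: worse on ranking (27 vs 9).
S3: worse on ranking (91 vs 9).
S4: worse on stipend (32 vs 36).
S5: worse on ranking (43 vs 9).
S6: worse on ranking (54 vs 9).
S7: worse on ranking (93 vs 9).
S8: worse on ranking (97 vs 9).
S9: worse on ranking (12 vs 9).
S10: worse on ranking (43 vs 9).
No option is at least as good as S2 on every objective and strictly better on one.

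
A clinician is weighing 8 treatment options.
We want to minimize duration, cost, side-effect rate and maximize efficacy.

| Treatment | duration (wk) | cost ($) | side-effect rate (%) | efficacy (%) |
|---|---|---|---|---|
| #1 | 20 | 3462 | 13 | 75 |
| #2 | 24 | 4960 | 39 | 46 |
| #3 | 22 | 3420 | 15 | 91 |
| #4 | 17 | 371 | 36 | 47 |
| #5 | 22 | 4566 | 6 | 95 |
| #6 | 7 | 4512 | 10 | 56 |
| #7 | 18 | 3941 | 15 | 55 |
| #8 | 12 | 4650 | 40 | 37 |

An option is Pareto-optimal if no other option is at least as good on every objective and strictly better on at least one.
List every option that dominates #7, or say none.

#1: worse on duration (20 vs 18).
#2: worse on duration (24 vs 18).
#3: worse on duration (22 vs 18).
#4: worse on side-effect rate (36 vs 15).
#5: worse on duration (22 vs 18).
#6: worse on cost (4512 vs 3941).
#8: worse on cost (4650 vs 3941).
No option dominates #7.

none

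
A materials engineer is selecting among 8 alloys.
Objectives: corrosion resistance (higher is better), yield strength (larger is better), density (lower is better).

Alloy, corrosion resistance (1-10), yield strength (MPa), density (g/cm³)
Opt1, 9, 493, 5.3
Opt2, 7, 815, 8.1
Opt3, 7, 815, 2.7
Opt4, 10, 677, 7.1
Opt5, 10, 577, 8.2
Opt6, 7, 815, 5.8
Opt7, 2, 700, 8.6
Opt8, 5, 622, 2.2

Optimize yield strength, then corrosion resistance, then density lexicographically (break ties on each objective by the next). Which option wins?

Opt3

First maximize yield strength: best is 815, kept {Opt2, Opt3, Opt6}.
Then maximize corrosion resistance: best is 7, kept {Opt2, Opt3, Opt6}.
Then minimize density: best is 2.7, kept {Opt3}.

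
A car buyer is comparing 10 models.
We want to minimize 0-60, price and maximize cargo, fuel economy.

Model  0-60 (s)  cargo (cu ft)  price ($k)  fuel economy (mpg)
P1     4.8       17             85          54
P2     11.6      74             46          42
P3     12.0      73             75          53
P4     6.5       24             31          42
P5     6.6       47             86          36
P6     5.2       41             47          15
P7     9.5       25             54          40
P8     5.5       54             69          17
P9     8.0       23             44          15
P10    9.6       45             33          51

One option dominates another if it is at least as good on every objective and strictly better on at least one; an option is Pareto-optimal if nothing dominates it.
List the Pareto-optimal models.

P1: not dominated (best 0-60).
P2: not dominated (best cargo).
P3: not dominated.
P4: not dominated (best price).
P5: not dominated.
P6: not dominated.
P7: not dominated.
P8: not dominated.
P9: dominated by P4 (0-60 6.5≤8.0, cargo 24≥23, price 31≤44, fuel economy 42≥15).
P10: not dominated.

P1, P2, P3, P4, P5, P6, P7, P8, P10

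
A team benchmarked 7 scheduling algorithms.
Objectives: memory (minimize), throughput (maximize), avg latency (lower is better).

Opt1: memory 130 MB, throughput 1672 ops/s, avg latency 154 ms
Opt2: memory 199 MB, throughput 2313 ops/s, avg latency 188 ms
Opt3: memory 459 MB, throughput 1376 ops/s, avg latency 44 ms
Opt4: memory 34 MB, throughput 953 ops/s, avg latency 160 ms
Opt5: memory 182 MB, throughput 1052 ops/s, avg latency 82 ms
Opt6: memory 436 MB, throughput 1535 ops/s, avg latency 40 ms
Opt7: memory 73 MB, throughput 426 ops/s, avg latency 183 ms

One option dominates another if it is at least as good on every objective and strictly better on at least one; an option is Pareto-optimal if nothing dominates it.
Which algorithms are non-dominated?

Opt1: not dominated.
Opt2: not dominated (best throughput).
Opt3: dominated by Opt6 (memory 436≤459, throughput 1535≥1376, avg latency 40≤44).
Opt4: not dominated (best memory).
Opt5: not dominated.
Opt6: not dominated (best avg latency).
Opt7: dominated by Opt4 (memory 34≤73, throughput 953≥426, avg latency 160≤183).

Opt1, Opt2, Opt4, Opt5, Opt6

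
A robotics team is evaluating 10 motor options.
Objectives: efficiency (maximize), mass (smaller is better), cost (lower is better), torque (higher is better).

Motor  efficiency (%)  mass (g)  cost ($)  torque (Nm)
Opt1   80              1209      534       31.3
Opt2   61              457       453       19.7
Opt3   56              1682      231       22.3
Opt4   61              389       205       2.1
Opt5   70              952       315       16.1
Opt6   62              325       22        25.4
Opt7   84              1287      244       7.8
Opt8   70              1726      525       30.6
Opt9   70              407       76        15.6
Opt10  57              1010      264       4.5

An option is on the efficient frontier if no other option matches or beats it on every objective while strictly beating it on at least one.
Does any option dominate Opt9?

No

Opt1: worse on mass (1209 vs 407).
Opt2: worse on efficiency (61 vs 70).
Opt3: worse on efficiency (56 vs 70).
Opt4: worse on efficiency (61 vs 70).
Opt5: worse on mass (952 vs 407).
Opt6: worse on efficiency (62 vs 70).
Opt7: worse on mass (1287 vs 407).
Opt8: worse on mass (1726 vs 407).
Opt10: worse on efficiency (57 vs 70).
No option is at least as good as Opt9 on every objective and strictly better on one.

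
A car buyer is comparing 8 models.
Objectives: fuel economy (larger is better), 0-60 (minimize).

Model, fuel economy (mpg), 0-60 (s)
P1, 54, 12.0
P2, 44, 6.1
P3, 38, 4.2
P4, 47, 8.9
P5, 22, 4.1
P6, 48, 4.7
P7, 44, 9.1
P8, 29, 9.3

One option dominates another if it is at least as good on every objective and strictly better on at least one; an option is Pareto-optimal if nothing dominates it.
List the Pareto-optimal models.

P1, P3, P5, P6

P1: not dominated (best fuel economy).
P2: dominated by P6 (fuel economy 48≥44, 0-60 4.7≤6.1).
P3: not dominated.
P4: dominated by P6 (fuel economy 48≥47, 0-60 4.7≤8.9).
P5: not dominated (best 0-60).
P6: not dominated.
P7: dominated by P2 (fuel economy 44≥44, 0-60 6.1≤9.1).
P8: dominated by P2 (fuel economy 44≥29, 0-60 6.1≤9.3).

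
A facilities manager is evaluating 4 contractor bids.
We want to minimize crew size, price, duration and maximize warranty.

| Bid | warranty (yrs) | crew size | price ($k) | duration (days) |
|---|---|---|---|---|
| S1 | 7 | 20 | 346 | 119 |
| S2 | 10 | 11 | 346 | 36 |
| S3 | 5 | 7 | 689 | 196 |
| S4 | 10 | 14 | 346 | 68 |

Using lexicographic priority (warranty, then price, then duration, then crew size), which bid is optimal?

First maximize warranty: best is 10, kept {S2, S4}.
Then minimize price: best is 346, kept {S2, S4}.
Then minimize duration: best is 36, kept {S2}.

S2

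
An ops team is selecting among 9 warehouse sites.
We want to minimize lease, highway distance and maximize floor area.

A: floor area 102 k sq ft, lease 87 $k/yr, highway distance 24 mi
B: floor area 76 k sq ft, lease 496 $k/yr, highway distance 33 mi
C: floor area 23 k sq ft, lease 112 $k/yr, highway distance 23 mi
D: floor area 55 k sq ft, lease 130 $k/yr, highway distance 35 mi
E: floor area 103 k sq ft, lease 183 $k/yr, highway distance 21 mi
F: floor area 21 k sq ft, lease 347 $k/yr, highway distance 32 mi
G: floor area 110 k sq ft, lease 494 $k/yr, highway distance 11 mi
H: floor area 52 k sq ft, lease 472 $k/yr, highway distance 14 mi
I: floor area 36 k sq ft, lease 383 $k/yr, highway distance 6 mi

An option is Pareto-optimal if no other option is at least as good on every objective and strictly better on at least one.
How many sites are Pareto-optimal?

A: not dominated (best lease).
B: dominated by A (floor area 102≥76, lease 87≤496, highway distance 24≤33).
C: not dominated.
D: dominated by A (floor area 102≥55, lease 87≤130, highway distance 24≤35).
E: not dominated.
F: dominated by A (floor area 102≥21, lease 87≤347, highway distance 24≤32).
G: not dominated (best floor area).
H: not dominated.
I: not dominated (best highway distance).
Pareto-optimal: A, C, E, G, H, I → 6.

6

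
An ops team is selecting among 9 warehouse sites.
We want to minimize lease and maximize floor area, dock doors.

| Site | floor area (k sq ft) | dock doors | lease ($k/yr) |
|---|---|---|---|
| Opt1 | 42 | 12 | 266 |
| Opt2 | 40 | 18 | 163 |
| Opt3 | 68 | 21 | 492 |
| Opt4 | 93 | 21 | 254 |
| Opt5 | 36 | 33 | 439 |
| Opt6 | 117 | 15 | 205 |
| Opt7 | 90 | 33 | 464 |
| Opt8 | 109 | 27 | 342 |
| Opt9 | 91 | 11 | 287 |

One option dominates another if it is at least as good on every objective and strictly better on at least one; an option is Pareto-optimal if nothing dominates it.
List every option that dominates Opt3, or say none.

Opt4: floor area 93≥68, dock doors 21≥21, lease 254≤492 — dominates Opt3.
Opt7: floor area 90≥68, dock doors 33≥21, lease 464≤492 — dominates Opt3.
Opt8: floor area 109≥68, dock doors 27≥21, lease 342≤492 — dominates Opt3.
Others (Opt1, Opt2, Opt5, Opt6, Opt9) are each worse than Opt3 on at least one objective.

Opt4, Opt7, Opt8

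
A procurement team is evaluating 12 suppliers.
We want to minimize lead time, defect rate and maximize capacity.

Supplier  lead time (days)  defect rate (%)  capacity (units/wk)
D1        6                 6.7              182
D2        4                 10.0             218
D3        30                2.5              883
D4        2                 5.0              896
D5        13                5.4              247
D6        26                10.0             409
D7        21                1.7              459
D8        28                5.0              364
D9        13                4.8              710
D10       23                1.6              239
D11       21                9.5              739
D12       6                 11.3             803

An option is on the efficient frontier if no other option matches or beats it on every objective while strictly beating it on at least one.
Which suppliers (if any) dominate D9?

D1: worse on defect rate (6.7 vs 4.8).
D2: worse on defect rate (10.0 vs 4.8).
D3: worse on lead time (30 vs 13).
D4: worse on defect rate (5.0 vs 4.8).
D5: worse on defect rate (5.4 vs 4.8).
D6: worse on lead time (26 vs 13).
D7: worse on lead time (21 vs 13).
D8: worse on lead time (28 vs 13).
D10: worse on lead time (23 vs 13).
D11: worse on lead time (21 vs 13).
D12: worse on defect rate (11.3 vs 4.8).
No option dominates D9.

none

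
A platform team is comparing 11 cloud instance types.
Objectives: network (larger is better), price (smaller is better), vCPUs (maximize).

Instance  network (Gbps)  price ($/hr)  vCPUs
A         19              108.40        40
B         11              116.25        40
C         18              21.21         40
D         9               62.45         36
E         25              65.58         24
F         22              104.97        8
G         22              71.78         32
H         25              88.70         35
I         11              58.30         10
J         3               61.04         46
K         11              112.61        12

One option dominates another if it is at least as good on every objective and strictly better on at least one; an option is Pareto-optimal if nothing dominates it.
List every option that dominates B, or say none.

A: network 19≥11, price 108.40≤116.25, vCPUs 40≥40 — dominates B.
C: network 18≥11, price 21.21≤116.25, vCPUs 40≥40 — dominates B.
Others (D, E, F, G, H, I, J, K) are each worse than B on at least one objective.

A, C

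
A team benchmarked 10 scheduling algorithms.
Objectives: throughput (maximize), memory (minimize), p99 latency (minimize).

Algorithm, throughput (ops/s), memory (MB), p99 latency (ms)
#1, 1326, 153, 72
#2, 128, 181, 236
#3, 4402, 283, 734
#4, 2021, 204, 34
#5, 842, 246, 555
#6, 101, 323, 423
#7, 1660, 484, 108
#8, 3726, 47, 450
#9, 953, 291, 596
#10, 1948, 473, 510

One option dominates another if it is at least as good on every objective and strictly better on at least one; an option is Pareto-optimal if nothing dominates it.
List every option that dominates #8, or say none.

#1: worse on throughput (1326 vs 3726).
#2: worse on throughput (128 vs 3726).
#3: worse on memory (283 vs 47).
#4: worse on throughput (2021 vs 3726).
#5: worse on throughput (842 vs 3726).
#6: worse on throughput (101 vs 3726).
#7: worse on throughput (1660 vs 3726).
#9: worse on throughput (953 vs 3726).
#10: worse on throughput (1948 vs 3726).
No option dominates #8.

none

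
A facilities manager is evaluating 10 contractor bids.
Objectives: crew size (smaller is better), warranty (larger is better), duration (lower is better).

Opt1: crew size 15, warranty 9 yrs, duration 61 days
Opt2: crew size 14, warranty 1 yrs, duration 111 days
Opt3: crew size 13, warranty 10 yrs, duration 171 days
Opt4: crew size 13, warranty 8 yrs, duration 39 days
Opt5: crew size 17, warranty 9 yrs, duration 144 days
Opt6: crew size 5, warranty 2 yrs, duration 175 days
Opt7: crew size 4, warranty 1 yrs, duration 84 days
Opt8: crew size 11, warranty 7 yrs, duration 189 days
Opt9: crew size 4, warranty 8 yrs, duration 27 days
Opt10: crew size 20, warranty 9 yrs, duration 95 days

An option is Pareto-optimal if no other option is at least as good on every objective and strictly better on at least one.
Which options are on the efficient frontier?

Opt1, Opt3, Opt9

Opt1: not dominated.
Opt2: dominated by Opt4 (crew size 13≤14, warranty 8≥1, duration 39≤111).
Opt3: not dominated (best warranty).
Opt4: dominated by Opt9 (crew size 4≤13, warranty 8≥8, duration 27≤39).
Opt5: dominated by Opt1 (crew size 15≤17, warranty 9≥9, duration 61≤144).
Opt6: dominated by Opt9 (crew size 4≤5, warranty 8≥2, duration 27≤175).
Opt7: dominated by Opt9 (crew size 4≤4, warranty 8≥1, duration 27≤84).
Opt8: dominated by Opt9 (crew size 4≤11, warranty 8≥7, duration 27≤189).
Opt9: not dominated (best duration).
Opt10: dominated by Opt1 (crew size 15≤20, warranty 9≥9, duration 61≤95).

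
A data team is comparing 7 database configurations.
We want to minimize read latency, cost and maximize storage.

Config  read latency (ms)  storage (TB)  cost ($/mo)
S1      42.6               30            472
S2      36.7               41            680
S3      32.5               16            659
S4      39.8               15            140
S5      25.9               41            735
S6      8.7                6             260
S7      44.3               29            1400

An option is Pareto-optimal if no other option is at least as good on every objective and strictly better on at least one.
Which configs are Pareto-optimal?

S1, S2, S3, S4, S5, S6

S1: not dominated.
S2: not dominated.
S3: not dominated.
S4: not dominated (best cost).
S5: not dominated.
S6: not dominated (best read latency).
S7: dominated by S1 (read latency 42.6≤44.3, storage 30≥29, cost 472≤1400).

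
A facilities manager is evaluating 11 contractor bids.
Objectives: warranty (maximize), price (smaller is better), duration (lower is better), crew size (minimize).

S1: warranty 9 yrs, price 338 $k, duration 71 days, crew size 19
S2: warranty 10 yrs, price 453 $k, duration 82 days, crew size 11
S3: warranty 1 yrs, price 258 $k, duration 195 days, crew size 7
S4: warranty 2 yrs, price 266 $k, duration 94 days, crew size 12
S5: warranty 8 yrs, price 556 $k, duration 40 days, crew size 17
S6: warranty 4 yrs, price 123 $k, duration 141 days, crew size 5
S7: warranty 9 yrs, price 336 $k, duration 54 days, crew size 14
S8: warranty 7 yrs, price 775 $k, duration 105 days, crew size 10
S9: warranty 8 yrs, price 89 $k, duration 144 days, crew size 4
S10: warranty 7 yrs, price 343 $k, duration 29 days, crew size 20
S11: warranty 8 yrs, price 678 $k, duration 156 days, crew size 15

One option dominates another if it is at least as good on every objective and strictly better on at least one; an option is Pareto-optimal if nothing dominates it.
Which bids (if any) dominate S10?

S1: worse on duration (71 vs 29).
S2: worse on price (453 vs 343).
S3: worse on warranty (1 vs 7).
S4: worse on warranty (2 vs 7).
S5: worse on price (556 vs 343).
S6: worse on warranty (4 vs 7).
S7: worse on duration (54 vs 29).
S8: worse on price (775 vs 343).
S9: worse on duration (144 vs 29).
S11: worse on price (678 vs 343).
No option dominates S10.

none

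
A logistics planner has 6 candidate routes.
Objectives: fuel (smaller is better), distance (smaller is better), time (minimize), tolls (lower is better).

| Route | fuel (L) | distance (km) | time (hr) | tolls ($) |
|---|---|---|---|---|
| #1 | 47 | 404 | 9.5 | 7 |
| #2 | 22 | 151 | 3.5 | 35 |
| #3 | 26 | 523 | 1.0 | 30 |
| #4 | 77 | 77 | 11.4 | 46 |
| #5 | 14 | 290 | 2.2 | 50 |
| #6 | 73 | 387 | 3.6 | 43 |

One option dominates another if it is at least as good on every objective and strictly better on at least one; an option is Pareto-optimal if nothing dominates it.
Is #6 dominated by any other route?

#2 vs #6: fuel 22≤73, distance 151≤387, time 3.5≤3.6, tolls 35≤43 — #2 is at least as good on every objective and strictly better on at least one, so #2 dominates #6.

Yes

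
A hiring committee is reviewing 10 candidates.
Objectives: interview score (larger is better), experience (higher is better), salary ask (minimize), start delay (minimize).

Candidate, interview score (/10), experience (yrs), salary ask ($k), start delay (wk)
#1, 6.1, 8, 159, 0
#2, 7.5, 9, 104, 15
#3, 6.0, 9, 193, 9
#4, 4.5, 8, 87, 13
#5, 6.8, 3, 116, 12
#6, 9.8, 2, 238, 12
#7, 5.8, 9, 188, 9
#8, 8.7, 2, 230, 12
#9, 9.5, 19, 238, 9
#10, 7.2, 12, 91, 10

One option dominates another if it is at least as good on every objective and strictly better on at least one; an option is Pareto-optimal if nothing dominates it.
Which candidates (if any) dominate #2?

none

#1: worse on interview score (6.1 vs 7.5).
#3: worse on interview score (6.0 vs 7.5).
#4: worse on interview score (4.5 vs 7.5).
#5: worse on interview score (6.8 vs 7.5).
#6: worse on experience (2 vs 9).
#7: worse on interview score (5.8 vs 7.5).
#8: worse on experience (2 vs 9).
#9: worse on salary ask (238 vs 104).
#10: worse on interview score (7.2 vs 7.5).
No option dominates #2.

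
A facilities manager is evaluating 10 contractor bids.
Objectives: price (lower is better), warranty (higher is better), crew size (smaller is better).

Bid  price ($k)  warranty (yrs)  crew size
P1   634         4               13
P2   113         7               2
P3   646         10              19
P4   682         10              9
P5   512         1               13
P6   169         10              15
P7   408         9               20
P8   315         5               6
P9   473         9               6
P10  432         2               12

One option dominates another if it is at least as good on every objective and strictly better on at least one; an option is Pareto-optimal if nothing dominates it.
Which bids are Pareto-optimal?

P1: dominated by P2 (price 113≤634, warranty 7≥4, crew size 2≤13).
P2: not dominated (best price).
P3: dominated by P6 (price 169≤646, warranty 10≥10, crew size 15≤19).
P4: not dominated.
P5: dominated by P2 (price 113≤512, warranty 7≥1, crew size 2≤13).
P6: not dominated.
P7: dominated by P6 (price 169≤408, warranty 10≥9, crew size 15≤20).
P8: dominated by P2 (price 113≤315, warranty 7≥5, crew size 2≤6).
P9: not dominated.
P10: dominated by P2 (price 113≤432, warranty 7≥2, crew size 2≤12).

P2, P4, P6, P9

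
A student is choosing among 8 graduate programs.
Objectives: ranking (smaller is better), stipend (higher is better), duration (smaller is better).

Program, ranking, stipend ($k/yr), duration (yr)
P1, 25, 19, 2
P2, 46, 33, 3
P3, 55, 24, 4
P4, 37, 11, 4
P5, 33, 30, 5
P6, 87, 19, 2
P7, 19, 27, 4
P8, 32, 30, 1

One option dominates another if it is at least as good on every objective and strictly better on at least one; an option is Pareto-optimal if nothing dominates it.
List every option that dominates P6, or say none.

P1, P8

P1: ranking 25≤87, stipend 19≥19, duration 2≤2 — dominates P6.
P8: ranking 32≤87, stipend 30≥19, duration 1≤2 — dominates P6.
Others (P2, P3, P4, P5, P7) are each worse than P6 on at least one objective.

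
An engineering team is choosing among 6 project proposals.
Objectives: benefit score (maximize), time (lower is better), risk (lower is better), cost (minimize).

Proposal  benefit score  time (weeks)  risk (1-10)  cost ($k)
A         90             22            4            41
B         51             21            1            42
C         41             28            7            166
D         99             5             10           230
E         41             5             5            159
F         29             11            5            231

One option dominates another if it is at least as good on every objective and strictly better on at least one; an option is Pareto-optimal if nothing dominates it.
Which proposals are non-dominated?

A, B, D, E

A: not dominated (best cost).
B: not dominated (best risk).
C: dominated by A (benefit score 90≥41, time 22≤28, risk 4≤7, cost 41≤166).
D: not dominated (best benefit score).
E: not dominated.
F: dominated by E (benefit score 41≥29, time 5≤11, risk 5≤5, cost 159≤231).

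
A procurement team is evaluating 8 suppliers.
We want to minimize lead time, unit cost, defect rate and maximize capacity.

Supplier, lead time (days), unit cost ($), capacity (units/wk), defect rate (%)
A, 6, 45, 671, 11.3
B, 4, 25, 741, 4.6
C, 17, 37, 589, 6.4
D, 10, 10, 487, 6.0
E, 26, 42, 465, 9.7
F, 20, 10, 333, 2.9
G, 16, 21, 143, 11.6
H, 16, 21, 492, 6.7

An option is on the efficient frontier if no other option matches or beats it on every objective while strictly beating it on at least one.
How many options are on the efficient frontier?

4

A: dominated by B (lead time 4≤6, unit cost 25≤45, capacity 741≥671, defect rate 4.6≤11.3).
B: not dominated (best lead time).
C: dominated by B (lead time 4≤17, unit cost 25≤37, capacity 741≥589, defect rate 4.6≤6.4).
D: not dominated.
E: dominated by B (lead time 4≤26, unit cost 25≤42, capacity 741≥465, defect rate 4.6≤9.7).
F: not dominated (best defect rate).
G: dominated by D (lead time 10≤16, unit cost 10≤21, capacity 487≥143, defect rate 6.0≤11.6).
H: not dominated.
Pareto-optimal: B, D, F, H → 4.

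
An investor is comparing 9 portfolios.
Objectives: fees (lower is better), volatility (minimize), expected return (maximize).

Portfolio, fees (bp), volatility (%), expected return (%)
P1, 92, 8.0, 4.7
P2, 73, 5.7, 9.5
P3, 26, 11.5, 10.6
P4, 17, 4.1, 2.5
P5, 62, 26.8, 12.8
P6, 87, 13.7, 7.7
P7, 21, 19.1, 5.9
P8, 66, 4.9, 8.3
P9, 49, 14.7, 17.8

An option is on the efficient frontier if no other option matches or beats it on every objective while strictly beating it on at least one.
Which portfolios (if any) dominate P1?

P2: fees 73≤92, volatility 5.7≤8.0, expected return 9.5≥4.7 — dominates P1.
P8: fees 66≤92, volatility 4.9≤8.0, expected return 8.3≥4.7 — dominates P1.
Others (P3, P4, P5, P6, P7, P9) are each worse than P1 on at least one objective.

P2, P8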